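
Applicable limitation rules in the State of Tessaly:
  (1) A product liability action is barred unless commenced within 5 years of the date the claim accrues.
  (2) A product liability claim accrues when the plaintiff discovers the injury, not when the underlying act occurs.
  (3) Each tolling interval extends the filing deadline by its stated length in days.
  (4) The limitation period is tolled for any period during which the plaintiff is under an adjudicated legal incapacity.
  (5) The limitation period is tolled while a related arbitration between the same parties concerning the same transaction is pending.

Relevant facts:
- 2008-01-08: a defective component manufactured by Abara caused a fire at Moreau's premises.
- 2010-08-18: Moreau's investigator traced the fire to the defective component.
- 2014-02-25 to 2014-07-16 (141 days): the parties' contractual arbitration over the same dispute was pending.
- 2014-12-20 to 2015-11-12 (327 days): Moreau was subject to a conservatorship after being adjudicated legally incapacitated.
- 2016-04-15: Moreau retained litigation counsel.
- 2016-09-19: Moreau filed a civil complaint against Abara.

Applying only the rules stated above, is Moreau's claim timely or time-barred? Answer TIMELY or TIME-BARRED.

TIMELY

The claim did not accrue until Moreau discovered the injury on 2010-08-18; the 2008-01-08 act date does not start the clock under the stated rule.
The untolled deadline — 5 years after 2010-08-18 — is 2015-08-18.
Because the pending related arbitration ran from 2014-02-25 to 2014-07-16, the deadline is extended by 141 days to 2016-01-06.
Because the plaintiff's legal incapacity ran from 2014-12-20 to 2015-11-12, the deadline is extended by 327 days to 2016-11-28.
None of the other events listed affects the running of the period under the stated rules.
Moreau filed on 2016-09-19, before the 2016-11-28 deadline, so the action is timely.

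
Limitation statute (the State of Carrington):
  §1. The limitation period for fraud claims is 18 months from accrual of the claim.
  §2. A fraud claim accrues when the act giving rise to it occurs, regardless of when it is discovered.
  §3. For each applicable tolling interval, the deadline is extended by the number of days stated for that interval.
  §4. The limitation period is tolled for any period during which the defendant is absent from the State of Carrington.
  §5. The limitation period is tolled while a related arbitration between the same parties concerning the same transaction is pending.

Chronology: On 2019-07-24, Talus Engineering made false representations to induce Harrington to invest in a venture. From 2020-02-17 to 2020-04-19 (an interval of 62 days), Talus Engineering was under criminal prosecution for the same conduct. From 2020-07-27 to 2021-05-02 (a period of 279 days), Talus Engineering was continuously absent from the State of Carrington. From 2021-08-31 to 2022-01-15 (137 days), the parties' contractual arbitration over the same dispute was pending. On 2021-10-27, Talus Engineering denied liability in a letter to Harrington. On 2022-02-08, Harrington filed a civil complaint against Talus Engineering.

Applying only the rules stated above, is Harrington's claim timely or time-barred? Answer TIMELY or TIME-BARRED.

The limitation period began to run on 2019-07-24.
18 months from 2019-07-24 is 2021-01-24.
The period was tolled for 279 days by the defendant's absence from the jurisdiction (2020-07-27 to 2021-05-02), pushing the deadline to 2021-10-30.
Because the pending related arbitration ran from 2021-08-31 to 2022-01-15, the deadline is extended by 137 days to 2022-03-16.
The pending criminal prosecution from 2020-02-17 to 2020-04-19 does not toll the period, because no stated rule makes a criminal prosecution a tolling event.
Nothing else in the chronology tolls or restarts the period.
Harrington filed on 2022-02-08, before the 2022-03-16 deadline, so the action is timely.

TIMELY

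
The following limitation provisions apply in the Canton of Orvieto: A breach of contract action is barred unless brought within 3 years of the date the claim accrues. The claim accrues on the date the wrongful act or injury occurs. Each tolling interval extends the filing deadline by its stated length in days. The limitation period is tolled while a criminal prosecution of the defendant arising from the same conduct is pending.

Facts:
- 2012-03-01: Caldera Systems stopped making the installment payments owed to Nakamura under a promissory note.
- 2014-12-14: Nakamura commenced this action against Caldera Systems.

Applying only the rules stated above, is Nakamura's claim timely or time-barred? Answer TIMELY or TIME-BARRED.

TIMELY

The claim accrued on 2012-03-01, the date of the act.
3 years from 2012-03-01 is 2015-03-01.
The 2014-12-14 filing precedes the 2015-03-01 deadline; the claim is timely.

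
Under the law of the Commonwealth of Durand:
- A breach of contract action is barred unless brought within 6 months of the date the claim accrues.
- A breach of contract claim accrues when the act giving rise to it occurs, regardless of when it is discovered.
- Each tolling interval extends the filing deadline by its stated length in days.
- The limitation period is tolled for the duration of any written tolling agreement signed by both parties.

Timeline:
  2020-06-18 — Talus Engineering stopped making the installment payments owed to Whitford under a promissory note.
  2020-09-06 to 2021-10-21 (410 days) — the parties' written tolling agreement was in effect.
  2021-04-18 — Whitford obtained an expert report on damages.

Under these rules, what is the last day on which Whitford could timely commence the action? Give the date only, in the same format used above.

The claim accrued on 2020-06-18, the date of the act.
The untolled deadline — 6 months after 2020-06-18 — is 2020-12-18.
Because the written tolling agreement ran from 2020-09-06 to 2021-10-21, the deadline is extended by 410 days to 2022-02-01.
The other events in the timeline have no effect on the limitation period under the stated rules.

2022-02-01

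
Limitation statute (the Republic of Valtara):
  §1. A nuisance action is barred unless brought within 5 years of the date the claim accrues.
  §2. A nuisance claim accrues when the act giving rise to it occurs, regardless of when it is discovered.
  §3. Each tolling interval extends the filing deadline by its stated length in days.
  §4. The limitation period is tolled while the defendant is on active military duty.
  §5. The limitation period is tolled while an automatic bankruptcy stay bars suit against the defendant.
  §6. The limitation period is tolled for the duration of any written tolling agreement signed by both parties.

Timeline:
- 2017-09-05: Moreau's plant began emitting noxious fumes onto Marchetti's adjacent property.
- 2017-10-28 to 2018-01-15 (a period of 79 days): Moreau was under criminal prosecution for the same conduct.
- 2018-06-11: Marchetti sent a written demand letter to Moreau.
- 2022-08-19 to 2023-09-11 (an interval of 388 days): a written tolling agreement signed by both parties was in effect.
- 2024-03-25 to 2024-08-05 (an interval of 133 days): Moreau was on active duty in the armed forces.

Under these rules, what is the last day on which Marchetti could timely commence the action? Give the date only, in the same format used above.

2023-09-28

The limitation period began to run on 2017-09-05.
5 years from 2017-09-05 is 2022-09-05.
The period was tolled for 388 days by the written tolling agreement (2022-08-19 to 2023-09-11), pushing the deadline to 2023-09-28.
By the time the defendant's active military service began on 2024-03-25, the limitation period had already expired on 2023-09-28; that interval cannot revive it.
The pending criminal prosecution from 2017-10-28 to 2018-01-15 does not toll the period, because no stated rule makes a criminal prosecution a tolling event.
None of the other events listed affects the running of the period under the stated rules.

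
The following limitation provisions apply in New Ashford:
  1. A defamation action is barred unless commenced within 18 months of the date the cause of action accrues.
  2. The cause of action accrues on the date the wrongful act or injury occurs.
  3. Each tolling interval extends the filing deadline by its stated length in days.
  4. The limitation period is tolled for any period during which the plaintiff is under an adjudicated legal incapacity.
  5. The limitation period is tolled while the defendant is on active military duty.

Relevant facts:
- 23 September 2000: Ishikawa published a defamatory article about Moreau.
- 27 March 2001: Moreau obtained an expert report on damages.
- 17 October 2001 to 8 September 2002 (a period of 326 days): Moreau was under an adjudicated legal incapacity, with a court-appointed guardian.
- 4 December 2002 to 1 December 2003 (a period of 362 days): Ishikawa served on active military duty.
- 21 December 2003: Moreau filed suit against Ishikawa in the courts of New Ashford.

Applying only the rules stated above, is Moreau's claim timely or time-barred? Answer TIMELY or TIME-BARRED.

The cause of action accrued on 23 September 2000, the date of the act.
18 months from 23 September 2000 is 23 March 2002.
The plaintiff's legal incapacity from 17 October 2001 to 8 September 2002 tolled the period for 326 days, extending the deadline to 12 February 2003.
Because the defendant's active military service ran from 4 December 2002 to 1 December 2003, the deadline is extended by 362 days to 9 February 2004.
None of the other events listed affects the running of the period under the stated rules.
Moreau filed on 21 December 2003, before the 9 February 2004 deadline, so the action is timely.

TIMELY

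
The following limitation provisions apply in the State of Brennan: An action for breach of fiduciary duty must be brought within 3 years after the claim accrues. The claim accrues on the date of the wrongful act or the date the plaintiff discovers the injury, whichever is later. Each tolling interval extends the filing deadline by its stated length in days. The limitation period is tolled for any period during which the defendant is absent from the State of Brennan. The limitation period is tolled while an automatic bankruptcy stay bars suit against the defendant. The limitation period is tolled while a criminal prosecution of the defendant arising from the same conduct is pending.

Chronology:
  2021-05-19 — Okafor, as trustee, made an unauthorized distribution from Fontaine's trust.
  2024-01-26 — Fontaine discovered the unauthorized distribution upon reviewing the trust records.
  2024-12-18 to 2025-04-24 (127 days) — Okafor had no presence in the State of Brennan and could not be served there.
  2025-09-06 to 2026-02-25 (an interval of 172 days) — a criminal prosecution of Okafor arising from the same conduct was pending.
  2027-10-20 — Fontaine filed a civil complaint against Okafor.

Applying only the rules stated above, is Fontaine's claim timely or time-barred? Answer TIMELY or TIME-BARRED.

TIMELY

Because discovery on 2024-01-26 post-dates the 2021-05-19 act, accrual under the later-of rule falls on 2024-01-26.
3 years from 2024-01-26 is 2027-01-26.
Because the defendant's absence from the jurisdiction ran from 2024-12-18 to 2025-04-24, the deadline is extended by 127 days to 2027-06-02.
The period was tolled for 172 days by the pending criminal prosecution (2025-09-06 to 2026-02-25), pushing the deadline to 2027-11-21.
Filing on 2027-10-20 beat the 2027-11-21 deadline — the action is timely.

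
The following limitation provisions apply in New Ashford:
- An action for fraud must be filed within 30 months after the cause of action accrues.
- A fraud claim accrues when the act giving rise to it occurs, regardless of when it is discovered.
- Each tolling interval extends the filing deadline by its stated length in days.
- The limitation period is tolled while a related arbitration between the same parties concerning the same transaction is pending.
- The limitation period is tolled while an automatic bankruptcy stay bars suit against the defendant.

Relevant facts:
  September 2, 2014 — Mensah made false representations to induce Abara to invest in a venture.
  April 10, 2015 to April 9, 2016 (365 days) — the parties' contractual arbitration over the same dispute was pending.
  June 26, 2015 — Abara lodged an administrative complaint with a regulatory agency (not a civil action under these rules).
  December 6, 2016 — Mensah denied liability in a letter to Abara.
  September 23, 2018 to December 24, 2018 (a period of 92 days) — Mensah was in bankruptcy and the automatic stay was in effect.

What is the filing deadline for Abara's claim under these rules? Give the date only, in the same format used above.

The cause of action accrued on September 2, 2014, the date of the act.
The untolled deadline — 30 months after September 2, 2014 — is March 2, 2017.
The pending related arbitration from April 10, 2015 to April 9, 2016 tolled the period for 365 days, extending the deadline to March 2, 2018.
By the time the automatic bankruptcy stay began on September 23, 2018, the limitation period had already expired on March 2, 2018; that interval cannot revive it.
The other events in the timeline have no effect on the limitation period under the stated rules.

March 2, 2018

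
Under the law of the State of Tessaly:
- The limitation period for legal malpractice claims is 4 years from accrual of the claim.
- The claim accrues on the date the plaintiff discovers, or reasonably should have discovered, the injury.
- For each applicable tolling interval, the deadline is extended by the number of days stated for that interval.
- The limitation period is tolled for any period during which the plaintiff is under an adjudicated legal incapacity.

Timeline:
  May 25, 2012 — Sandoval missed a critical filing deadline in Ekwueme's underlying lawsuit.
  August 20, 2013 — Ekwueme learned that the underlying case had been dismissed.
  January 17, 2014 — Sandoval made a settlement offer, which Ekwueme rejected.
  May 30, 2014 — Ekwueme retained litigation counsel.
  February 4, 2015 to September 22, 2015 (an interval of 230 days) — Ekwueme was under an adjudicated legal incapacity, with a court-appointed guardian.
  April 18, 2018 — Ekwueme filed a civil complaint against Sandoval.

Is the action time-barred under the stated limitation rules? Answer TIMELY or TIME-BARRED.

TIME-BARRED

Under the discovery rule, the claim accrued on August 20, 2013, when Ekwueme discovered the injury — not on the May 25, 2012 date of the underlying act.
The untolled deadline — 4 years after August 20, 2013 — is August 20, 2017.
The period was tolled for 230 days by the plaintiff's legal incapacity (February 4, 2015 to September 22, 2015), pushing the deadline to April 7, 2018.
Nothing else in the chronology tolls or restarts the period.
Filing on April 18, 2018 missed the April 7, 2018 deadline — the action is time-barred.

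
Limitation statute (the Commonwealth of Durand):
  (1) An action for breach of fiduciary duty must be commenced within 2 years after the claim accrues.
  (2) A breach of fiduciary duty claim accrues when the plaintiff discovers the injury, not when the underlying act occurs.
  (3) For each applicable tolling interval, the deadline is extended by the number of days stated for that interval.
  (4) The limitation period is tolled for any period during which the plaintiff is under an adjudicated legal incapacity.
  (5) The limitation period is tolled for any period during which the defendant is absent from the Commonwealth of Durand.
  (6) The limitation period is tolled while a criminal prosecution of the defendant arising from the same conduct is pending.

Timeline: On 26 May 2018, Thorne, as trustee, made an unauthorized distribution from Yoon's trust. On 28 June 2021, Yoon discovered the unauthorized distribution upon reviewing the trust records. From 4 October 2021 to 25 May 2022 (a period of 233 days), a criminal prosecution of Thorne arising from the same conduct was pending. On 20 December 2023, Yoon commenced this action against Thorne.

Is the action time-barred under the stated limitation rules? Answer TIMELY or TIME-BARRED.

Under the discovery rule, the claim accrued on 28 June 2021, when Yoon discovered the injury — not on the 26 May 2018 date of the underlying act.
The untolled deadline — 2 years after 28 June 2021 — is 28 June 2023.
The period was tolled for 233 days by the pending criminal prosecution (4 October 2021 to 25 May 2022), pushing the deadline to 16 February 2024.
Filing on 20 December 2023 beat the 16 February 2024 deadline — the action is timely.

TIMELY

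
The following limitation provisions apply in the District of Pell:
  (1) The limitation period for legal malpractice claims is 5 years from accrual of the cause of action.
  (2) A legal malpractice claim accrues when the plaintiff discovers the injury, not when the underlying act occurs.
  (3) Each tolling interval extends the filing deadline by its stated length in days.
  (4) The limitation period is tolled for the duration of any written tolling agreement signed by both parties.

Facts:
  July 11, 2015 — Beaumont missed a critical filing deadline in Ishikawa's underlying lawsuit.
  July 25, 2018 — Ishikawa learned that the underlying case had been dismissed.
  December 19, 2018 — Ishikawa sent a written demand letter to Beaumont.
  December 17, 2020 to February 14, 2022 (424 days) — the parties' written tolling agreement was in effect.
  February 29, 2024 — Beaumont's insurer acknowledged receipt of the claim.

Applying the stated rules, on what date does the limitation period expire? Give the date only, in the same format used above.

September 21, 2024

Under the discovery rule, the claim accrued on July 25, 2018, when Ishikawa discovered the injury — not on the July 11, 2015 date of the underlying act.
The untolled deadline — 5 years after July 25, 2018 — is July 25, 2023.
The period was tolled for 424 days by the written tolling agreement (December 17, 2020 to February 14, 2022), pushing the deadline to September 21, 2024.
The other events in the timeline have no effect on the limitation period under the stated rules.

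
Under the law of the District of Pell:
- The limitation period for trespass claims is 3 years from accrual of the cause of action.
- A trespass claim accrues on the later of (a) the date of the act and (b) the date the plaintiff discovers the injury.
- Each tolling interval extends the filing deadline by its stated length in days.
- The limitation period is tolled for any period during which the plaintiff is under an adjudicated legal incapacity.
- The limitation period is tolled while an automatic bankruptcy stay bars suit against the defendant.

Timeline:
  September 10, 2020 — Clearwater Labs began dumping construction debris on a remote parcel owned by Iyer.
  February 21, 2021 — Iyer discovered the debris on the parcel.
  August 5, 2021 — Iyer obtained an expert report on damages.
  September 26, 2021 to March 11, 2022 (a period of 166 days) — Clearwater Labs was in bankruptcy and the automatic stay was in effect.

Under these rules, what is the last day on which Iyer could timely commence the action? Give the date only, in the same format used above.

August 5, 2024

Because discovery on February 21, 2021 post-dates the September 10, 2020 act, accrual under the later-of rule falls on February 21, 2021.
The untolled deadline — 3 years after February 21, 2021 — is February 21, 2024.
The automatic bankruptcy stay from September 26, 2021 to March 11, 2022 tolled the period for 166 days, extending the deadline to August 5, 2024.
The other events in the timeline have no effect on the limitation period under the stated rules.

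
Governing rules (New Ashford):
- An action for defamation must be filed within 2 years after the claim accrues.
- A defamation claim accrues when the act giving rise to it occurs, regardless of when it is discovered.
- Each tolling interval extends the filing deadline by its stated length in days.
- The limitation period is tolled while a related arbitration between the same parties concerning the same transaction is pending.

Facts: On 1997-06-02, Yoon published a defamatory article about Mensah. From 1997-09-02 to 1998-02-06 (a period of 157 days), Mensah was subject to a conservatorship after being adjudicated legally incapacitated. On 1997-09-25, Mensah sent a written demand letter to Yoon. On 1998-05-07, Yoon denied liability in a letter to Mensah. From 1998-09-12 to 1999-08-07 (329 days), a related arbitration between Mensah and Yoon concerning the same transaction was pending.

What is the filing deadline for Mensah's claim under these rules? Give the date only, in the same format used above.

The claim accrued on 1997-06-02, the date of the act.
The untolled deadline — 2 years after 1997-06-02 — is 1999-06-02.
The period was tolled for 329 days by the pending related arbitration (1998-09-12 to 1999-08-07), pushing the deadline to 2000-04-26.
Although the plaintiff's incapacity ran from 1997-09-02 to 1998-02-06, the stated rules do not make that a tolling event, so it is disregarded.
None of the other events listed affects the running of the period under the stated rules.

2000-04-26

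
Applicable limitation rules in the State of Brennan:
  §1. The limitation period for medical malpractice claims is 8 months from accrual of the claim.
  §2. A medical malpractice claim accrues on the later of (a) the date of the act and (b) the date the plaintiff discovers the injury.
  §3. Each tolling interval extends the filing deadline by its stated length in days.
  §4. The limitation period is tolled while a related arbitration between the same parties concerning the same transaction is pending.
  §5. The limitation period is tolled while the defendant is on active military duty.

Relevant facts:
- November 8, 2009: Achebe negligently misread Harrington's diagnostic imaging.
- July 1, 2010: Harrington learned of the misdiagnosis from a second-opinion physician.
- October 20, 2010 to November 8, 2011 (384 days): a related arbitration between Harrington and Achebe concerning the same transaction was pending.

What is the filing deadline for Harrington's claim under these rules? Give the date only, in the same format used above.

Because discovery on July 1, 2010 post-dates the November 8, 2009 act, accrual under the later-of rule falls on July 1, 2010.
The untolled deadline — 8 months after July 1, 2010 — is March 1, 2011.
The period was tolled for 384 days by the pending related arbitration (October 20, 2010 to November 8, 2011), pushing the deadline to March 19, 2012.

March 19, 2012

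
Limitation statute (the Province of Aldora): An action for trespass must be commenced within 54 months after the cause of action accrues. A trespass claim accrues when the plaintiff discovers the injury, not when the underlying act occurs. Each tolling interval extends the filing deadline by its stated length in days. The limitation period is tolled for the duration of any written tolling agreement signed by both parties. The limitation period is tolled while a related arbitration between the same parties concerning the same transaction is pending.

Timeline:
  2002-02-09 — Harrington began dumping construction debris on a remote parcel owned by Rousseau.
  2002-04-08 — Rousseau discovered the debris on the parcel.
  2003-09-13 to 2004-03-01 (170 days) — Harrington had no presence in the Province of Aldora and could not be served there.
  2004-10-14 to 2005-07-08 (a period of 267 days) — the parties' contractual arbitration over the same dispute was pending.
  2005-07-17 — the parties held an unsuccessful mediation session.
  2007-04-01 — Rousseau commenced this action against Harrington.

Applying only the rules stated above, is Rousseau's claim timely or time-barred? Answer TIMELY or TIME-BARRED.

Accrual is tied to discovery, so the period began on 2002-04-08 rather than on 2002-02-09 when the act occurred.
54 months from 2002-04-08 is 2006-10-08.
Because the pending related arbitration ran from 2004-10-14 to 2005-07-08, the deadline is extended by 267 days to 2007-07-02.
Although the defendant's absence ran from 2003-09-13 to 2004-03-01, the stated rules do not make that a tolling event, so it is disregarded.
The other events in the timeline have no effect on the limitation period under the stated rules.
Filing on 2007-04-01 beat the 2007-07-02 deadline — the action is timely.

TIMELY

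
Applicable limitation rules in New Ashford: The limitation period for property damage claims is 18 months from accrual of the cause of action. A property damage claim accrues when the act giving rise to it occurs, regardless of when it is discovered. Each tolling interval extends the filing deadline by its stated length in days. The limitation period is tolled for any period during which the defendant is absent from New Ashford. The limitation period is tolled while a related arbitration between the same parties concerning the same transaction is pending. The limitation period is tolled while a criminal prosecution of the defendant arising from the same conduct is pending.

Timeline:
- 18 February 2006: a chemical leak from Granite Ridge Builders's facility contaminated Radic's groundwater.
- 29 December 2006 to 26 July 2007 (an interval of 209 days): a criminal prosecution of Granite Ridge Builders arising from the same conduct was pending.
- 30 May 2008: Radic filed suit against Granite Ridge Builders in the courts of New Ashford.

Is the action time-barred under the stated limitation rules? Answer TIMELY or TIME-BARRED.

The cause of action accrued on 18 February 2006, the date of the act.
The untolled deadline — 18 months after 18 February 2006 — is 18 August 2007.
The pending criminal prosecution from 29 December 2006 to 26 July 2007 tolled the period for 209 days, extending the deadline to 14 March 2008.
Filing on 30 May 2008 missed the 14 March 2008 deadline — the action is time-barred.

TIME-BARRED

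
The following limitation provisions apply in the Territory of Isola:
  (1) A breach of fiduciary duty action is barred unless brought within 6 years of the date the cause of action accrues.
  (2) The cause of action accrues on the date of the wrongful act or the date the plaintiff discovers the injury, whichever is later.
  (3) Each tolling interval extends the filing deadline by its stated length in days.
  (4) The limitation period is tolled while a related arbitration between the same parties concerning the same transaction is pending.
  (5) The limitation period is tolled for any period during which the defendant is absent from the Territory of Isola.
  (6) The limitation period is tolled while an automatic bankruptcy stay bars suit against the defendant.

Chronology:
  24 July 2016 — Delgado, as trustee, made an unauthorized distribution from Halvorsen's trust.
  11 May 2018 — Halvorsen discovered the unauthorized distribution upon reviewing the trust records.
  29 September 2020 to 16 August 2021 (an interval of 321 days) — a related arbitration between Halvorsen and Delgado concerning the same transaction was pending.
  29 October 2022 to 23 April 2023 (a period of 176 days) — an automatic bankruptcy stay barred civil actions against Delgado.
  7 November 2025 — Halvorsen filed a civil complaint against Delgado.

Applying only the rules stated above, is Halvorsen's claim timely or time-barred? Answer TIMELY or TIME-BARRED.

The claim accrued on 11 May 2018 — the later of the 24 July 2016 act and the 11 May 2018 discovery.
The untolled deadline — 6 years after 11 May 2018 — is 11 May 2024.
The pending related arbitration from 29 September 2020 to 16 August 2021 tolled the period for 321 days, extending the deadline to 28 March 2025.
Because the automatic bankruptcy stay ran from 29 October 2022 to 23 April 2023, the deadline is extended by 176 days to 20 September 2025.
Filing on 7 November 2025 missed the 20 September 2025 deadline — the action is time-barred.

TIME-BARRED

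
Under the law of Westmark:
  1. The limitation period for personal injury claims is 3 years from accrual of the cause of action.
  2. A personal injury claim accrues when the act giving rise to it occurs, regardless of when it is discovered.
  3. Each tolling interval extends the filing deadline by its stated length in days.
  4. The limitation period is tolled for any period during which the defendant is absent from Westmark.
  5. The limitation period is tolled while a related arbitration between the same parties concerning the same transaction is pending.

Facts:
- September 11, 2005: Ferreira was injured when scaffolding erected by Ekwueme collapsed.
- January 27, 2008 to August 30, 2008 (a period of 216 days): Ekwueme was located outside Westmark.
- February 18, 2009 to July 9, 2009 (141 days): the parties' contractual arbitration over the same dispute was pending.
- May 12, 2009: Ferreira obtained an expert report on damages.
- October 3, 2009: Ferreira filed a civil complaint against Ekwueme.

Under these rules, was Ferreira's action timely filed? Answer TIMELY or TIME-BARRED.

The cause of action accrued on September 11, 2005, the date of the act.
3 years from September 11, 2005 is September 11, 2008.
Because the defendant's absence from the jurisdiction ran from January 27, 2008 to August 30, 2008, the deadline is extended by 216 days to April 15, 2009.
The period was tolled for 141 days by the pending related arbitration (February 18, 2009 to July 9, 2009), pushing the deadline to September 3, 2009.
The other events in the timeline have no effect on the limitation period under the stated rules.
Filing on October 3, 2009 missed the September 3, 2009 deadline — the action is time-barred.

TIME-BARRED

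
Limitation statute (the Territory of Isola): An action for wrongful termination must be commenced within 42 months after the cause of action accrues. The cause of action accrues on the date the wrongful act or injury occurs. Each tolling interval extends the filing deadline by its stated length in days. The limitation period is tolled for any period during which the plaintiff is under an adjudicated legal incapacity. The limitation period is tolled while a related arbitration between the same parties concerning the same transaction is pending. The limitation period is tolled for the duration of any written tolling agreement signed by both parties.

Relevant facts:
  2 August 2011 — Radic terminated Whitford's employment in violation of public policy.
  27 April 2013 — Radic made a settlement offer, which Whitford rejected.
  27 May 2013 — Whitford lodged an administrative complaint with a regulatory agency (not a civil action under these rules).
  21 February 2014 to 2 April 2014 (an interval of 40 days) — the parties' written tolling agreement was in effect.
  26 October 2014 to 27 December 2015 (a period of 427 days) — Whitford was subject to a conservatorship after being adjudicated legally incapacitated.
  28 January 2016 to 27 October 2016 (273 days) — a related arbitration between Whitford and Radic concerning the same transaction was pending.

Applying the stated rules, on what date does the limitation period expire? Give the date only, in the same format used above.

The limitation period began to run on 2 August 2011.
The untolled deadline — 42 months after 2 August 2011 — is 2 February 2015.
The period was tolled for 40 days by the written tolling agreement (21 February 2014 to 2 April 2014), pushing the deadline to 14 March 2015.
The plaintiff's legal incapacity from 26 October 2014 to 27 December 2015 tolled the period for 427 days, extending the deadline to 14 May 2016.
Because the pending related arbitration ran from 28 January 2016 to 27 October 2016, the deadline is extended by 273 days to 11 February 2017.
None of the other events listed affects the running of the period under the stated rules.

11 February 2017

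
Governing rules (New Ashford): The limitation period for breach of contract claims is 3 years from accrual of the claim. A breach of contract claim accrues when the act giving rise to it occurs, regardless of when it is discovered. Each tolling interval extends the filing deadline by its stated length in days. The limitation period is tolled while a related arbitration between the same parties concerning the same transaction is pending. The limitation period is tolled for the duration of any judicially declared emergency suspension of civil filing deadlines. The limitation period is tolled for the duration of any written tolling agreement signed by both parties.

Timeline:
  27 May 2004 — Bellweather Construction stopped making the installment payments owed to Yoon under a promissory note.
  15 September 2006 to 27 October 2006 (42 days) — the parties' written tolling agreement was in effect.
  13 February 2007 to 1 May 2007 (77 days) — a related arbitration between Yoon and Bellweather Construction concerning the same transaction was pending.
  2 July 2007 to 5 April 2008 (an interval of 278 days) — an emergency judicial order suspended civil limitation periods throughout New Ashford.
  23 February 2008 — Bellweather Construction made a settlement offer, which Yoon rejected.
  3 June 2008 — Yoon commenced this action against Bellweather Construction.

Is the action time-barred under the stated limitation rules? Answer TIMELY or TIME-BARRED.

The limitation period began to run on 27 May 2004.
The untolled deadline — 3 years after 27 May 2004 — is 27 May 2007.
Because the written tolling agreement ran from 15 September 2006 to 27 October 2006, the deadline is extended by 42 days to 8 July 2007.
The period was tolled for 77 days by the pending related arbitration (13 February 2007 to 1 May 2007), pushing the deadline to 23 September 2007.
Because the emergency suspension of filing deadlines ran from 2 July 2007 to 5 April 2008, the deadline is extended by 278 days to 27 June 2008.
None of the other events listed affects the running of the period under the stated rules.
The 3 June 2008 filing precedes the 27 June 2008 deadline; the claim is timely.

TIMELY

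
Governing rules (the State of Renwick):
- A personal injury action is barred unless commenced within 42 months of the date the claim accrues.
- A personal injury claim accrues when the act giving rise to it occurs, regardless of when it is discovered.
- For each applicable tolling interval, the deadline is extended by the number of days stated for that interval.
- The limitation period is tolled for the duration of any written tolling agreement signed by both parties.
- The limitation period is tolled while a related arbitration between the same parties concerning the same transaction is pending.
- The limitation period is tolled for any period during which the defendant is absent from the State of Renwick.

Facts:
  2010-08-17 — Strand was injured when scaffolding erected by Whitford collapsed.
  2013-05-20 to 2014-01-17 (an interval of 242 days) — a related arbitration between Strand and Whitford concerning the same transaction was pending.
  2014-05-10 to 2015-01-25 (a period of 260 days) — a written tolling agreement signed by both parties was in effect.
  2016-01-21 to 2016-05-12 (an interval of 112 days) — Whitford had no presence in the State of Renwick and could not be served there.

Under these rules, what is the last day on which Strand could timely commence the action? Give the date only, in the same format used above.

2015-07-04

The claim accrued on 2010-08-17, when the wrongful act occurred.
42 months from 2010-08-17 is 2014-02-17.
The period was tolled for 242 days by the pending related arbitration (2013-05-20 to 2014-01-17), pushing the deadline to 2014-10-17.
The written tolling agreement from 2014-05-10 to 2015-01-25 tolled the period for 260 days, extending the deadline to 2015-07-04.
The defendant's absence from the jurisdiction from 2016-01-21 to 2016-05-12 began after the period had already run on 2015-07-04, so it has no tolling effect.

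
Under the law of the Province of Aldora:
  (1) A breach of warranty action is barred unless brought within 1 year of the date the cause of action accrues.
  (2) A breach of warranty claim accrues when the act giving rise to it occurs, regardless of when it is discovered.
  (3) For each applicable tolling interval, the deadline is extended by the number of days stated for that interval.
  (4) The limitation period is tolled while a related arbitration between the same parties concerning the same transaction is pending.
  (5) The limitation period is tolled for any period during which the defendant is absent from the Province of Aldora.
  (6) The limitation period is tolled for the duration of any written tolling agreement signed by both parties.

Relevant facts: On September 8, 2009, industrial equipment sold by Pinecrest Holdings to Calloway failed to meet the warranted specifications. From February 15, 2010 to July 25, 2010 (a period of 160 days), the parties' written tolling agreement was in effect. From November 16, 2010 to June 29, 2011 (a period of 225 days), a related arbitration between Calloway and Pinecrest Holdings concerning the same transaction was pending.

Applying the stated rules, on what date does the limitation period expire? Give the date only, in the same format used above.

September 28, 2011

The limitation period began to run on September 8, 2009.
The untolled deadline — 1 year after September 8, 2009 — is September 8, 2010.
Because the written tolling agreement ran from February 15, 2010 to July 25, 2010, the deadline is extended by 160 days to February 15, 2011.
The pending related arbitration from November 16, 2010 to June 29, 2011 tolled the period for 225 days, extending the deadline to September 28, 2011.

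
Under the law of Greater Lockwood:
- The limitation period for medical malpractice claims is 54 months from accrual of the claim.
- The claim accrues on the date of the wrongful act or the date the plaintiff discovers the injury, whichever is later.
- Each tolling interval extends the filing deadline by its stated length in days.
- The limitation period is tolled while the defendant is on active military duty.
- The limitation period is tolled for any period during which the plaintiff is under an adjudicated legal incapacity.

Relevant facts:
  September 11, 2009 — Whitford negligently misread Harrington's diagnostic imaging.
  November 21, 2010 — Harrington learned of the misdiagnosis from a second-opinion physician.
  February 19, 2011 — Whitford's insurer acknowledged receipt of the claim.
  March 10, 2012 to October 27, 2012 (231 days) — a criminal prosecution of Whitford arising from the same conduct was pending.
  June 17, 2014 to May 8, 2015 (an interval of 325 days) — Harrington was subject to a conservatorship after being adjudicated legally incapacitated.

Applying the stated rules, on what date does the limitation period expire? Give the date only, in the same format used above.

April 10, 2016

The claim accrued on November 21, 2010 — the later of the September 11, 2009 act and the November 21, 2010 discovery.
54 months from November 21, 2010 is May 21, 2015.
Because the plaintiff's legal incapacity ran from June 17, 2014 to May 8, 2015, the deadline is extended by 325 days to April 10, 2016.
The pending criminal prosecution from March 10, 2012 to October 27, 2012 does not toll the period, because no stated rule makes a criminal prosecution a tolling event.
Nothing else in the chronology tolls or restarts the period.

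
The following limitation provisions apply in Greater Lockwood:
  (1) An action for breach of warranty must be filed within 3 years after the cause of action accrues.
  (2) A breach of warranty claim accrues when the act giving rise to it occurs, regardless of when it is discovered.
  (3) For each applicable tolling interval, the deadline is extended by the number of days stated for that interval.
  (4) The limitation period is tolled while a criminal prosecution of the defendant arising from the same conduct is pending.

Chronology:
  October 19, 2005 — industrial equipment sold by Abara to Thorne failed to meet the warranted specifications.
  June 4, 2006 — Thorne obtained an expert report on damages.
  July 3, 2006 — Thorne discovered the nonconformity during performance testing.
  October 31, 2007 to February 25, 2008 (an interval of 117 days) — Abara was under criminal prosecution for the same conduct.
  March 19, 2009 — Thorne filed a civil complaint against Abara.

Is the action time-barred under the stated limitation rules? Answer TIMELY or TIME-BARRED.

Accrual is governed by the date of the act, so the period began to run on October 19, 2005; the later discovery on July 3, 2006 is irrelevant under the stated rule.
Adding the 3 years base period to October 19, 2005 gives a deadline of October 19, 2008, before any tolling.
The period was tolled for 117 days by the pending criminal prosecution (October 31, 2007 to February 25, 2008), pushing the deadline to February 13, 2009.
Nothing else in the chronology tolls or restarts the period.
The March 19, 2009 filing falls after the February 13, 2009 deadline; the claim is time-barred.

TIME-BARRED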